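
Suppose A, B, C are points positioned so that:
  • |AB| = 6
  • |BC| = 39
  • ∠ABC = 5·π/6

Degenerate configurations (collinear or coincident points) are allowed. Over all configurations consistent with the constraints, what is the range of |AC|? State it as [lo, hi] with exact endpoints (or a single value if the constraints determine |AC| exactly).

|AC| = 3·√(26·√(3) + 173)  (≈ 44.2979)

|AB| ∈ {6}
|BC| ∈ {39}
|AC| ∈ {3·√(26·√(3) + 173)}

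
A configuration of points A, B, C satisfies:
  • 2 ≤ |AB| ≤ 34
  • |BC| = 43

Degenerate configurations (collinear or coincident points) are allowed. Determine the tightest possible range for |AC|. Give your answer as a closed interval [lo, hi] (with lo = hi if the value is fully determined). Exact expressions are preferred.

|AC| ∈ [9, 77]  (≈ [9.0000, 77.0000])

|AB| ∈ [2, 34]
|BC| ∈ {43}
|AC| ∈ [9, 77]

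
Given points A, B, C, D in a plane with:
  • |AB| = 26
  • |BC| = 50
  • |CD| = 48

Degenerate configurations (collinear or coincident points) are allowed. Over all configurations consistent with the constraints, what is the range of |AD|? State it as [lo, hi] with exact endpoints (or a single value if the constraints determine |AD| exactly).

|AB| ∈ {26}
|BC| ∈ {50}
|CD| ∈ {48}
|AC| ∈ [24, 76]
|BD| ∈ [2, 98]
|AD| ∈ [0, 124]

|AD| ∈ [0, 124]  (≈ [0.0000, 124.0000])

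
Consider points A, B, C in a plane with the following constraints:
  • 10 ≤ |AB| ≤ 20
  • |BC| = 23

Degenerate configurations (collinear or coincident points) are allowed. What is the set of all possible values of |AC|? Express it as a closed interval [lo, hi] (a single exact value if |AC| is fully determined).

|AB| ∈ [10, 20]
|BC| ∈ {23}
|AC| ∈ [3, 43]

|AC| ∈ [3, 43]  (≈ [3.0000, 43.0000])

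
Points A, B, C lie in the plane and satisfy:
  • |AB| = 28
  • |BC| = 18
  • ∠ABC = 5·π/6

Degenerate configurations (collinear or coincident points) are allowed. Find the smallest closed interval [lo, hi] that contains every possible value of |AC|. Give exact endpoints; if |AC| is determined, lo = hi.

|AB| ∈ {28}
|BC| ∈ {18}
|AC| ∈ {2·√(126·√(3) + 277)}

|AC| = 2·√(126·√(3) + 277)  (≈ 44.5079)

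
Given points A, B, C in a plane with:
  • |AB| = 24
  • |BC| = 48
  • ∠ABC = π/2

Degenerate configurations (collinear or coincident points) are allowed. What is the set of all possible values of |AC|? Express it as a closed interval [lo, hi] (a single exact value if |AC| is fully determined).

|AB| ∈ {24}
|BC| ∈ {48}
|AC| ∈ {24·√(5)}

|AC| = 24·√(5)  (≈ 53.6656)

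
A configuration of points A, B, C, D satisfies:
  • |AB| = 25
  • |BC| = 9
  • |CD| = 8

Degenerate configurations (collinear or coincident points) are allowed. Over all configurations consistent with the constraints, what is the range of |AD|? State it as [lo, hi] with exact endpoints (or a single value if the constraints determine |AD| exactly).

|AD| ∈ [8, 42]  (≈ [8.0000, 42.0000])

|AB| ∈ {25}
|BC| ∈ {9}
|CD| ∈ {8}
|AC| ∈ [16, 34]
|BD| ∈ [1, 17]
|AD| ∈ [8, 42]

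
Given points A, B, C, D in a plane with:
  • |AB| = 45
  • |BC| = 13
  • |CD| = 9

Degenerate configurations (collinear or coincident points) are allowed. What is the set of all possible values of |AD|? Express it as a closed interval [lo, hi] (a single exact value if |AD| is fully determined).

|AB| ∈ {45}
|BC| ∈ {13}
|CD| ∈ {9}
|AC| ∈ [32, 58]
|BD| ∈ [4, 22]
|AD| ∈ [23, 67]

|AD| ∈ [23, 67]  (≈ [23.0000, 67.0000])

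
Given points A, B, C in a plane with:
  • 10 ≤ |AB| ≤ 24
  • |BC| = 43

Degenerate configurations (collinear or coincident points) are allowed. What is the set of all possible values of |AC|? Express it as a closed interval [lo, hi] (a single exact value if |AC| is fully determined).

|AB| ∈ [10, 24]
|BC| ∈ {43}
|AC| ∈ [19, 67]

|AC| ∈ [19, 67]  (≈ [19.0000, 67.0000])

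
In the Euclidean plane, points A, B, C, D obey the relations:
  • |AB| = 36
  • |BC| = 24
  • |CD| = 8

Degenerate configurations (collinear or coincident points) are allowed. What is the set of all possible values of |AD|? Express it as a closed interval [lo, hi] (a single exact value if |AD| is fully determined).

|AD| ∈ [4, 68]  (≈ [4.0000, 68.0000])

|AB| ∈ {36}
|BC| ∈ {24}
|CD| ∈ {8}
|AC| ∈ [12, 60]
|BD| ∈ [16, 32]
|AD| ∈ [4, 68]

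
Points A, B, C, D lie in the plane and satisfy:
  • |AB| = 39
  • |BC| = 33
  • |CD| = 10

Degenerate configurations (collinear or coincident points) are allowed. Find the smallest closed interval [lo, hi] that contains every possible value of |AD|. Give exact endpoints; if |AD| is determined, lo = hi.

|AD| ∈ [0, 82]  (≈ [0.0000, 82.0000])

|AB| ∈ {39}
|BC| ∈ {33}
|CD| ∈ {10}
|AC| ∈ [6, 72]
|BD| ∈ [23, 43]
|AD| ∈ [0, 82]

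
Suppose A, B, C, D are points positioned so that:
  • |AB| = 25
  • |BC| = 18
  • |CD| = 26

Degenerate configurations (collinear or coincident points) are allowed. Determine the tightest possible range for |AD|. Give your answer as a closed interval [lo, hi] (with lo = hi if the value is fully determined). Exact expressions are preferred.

|AD| ∈ [0, 69]  (≈ [0.0000, 69.0000])

|AB| ∈ {25}
|BC| ∈ {18}
|CD| ∈ {26}
|AC| ∈ [7, 43]
|BD| ∈ [8, 44]
|AD| ∈ [0, 69]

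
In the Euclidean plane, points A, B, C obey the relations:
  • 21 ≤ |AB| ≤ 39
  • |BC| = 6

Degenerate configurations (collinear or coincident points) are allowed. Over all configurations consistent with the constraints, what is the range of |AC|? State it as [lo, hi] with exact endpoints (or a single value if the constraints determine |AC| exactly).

|AB| ∈ [21, 39]
|BC| ∈ {6}
|AC| ∈ [15, 45]

|AC| ∈ [15, 45]  (≈ [15.0000, 45.0000])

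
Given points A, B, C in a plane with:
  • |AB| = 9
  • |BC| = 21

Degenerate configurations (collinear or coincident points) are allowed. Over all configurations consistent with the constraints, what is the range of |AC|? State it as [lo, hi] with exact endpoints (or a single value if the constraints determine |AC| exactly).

|AC| ∈ [12, 30]  (≈ [12.0000, 30.0000])

|AB| ∈ {9}
|BC| ∈ {21}
|AC| ∈ [12, 30]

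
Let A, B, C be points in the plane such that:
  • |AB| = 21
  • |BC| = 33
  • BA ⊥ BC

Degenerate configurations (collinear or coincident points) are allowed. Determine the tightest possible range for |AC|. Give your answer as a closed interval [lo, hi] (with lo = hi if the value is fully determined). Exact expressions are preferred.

|AC| = 3·√(170)  (≈ 39.1152)

|AB| ∈ {21}
|BC| ∈ {33}
|AC| ∈ {3·√(170)}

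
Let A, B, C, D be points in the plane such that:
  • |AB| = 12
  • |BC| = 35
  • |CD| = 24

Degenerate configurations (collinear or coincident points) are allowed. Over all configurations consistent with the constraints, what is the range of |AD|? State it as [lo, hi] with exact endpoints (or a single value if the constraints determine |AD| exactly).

|AD| ∈ [0, 71]  (≈ [0.0000, 71.0000])

|AB| ∈ {12}
|BC| ∈ {35}
|CD| ∈ {24}
|AC| ∈ [23, 47]
|BD| ∈ [11, 59]
|AD| ∈ [0, 71]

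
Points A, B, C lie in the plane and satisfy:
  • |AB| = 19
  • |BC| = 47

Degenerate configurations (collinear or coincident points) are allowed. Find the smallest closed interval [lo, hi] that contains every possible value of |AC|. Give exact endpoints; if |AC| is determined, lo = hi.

|AB| ∈ {19}
|BC| ∈ {47}
|AC| ∈ [28, 66]

|AC| ∈ [28, 66]  (≈ [28.0000, 66.0000])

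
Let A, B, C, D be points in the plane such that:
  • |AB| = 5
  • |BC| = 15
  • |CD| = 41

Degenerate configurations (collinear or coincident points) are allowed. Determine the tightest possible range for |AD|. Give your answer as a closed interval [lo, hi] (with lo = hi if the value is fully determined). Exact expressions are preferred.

|AD| ∈ [21, 61]  (≈ [21.0000, 61.0000])

|AB| ∈ {5}
|BC| ∈ {15}
|CD| ∈ {41}
|AC| ∈ [10, 20]
|BD| ∈ [26, 56]
|AD| ∈ [21, 61]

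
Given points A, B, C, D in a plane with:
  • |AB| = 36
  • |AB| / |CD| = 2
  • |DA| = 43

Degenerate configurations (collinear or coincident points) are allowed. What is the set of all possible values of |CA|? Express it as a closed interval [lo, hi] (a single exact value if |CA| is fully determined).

|CA| ∈ [25, 61]  (≈ [25.0000, 61.0000])

|AB| ∈ {36}
|AD| ∈ {43}
|CD| ∈ {18}
|BD| ∈ [7, 79]
|AC| ∈ [25, 61]
|BC| ∈ [0, 97]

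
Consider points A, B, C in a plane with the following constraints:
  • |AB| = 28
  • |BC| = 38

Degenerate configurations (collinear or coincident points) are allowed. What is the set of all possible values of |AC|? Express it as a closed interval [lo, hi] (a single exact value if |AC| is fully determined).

|AB| ∈ {28}
|BC| ∈ {38}
|AC| ∈ [10, 66]

|AC| ∈ [10, 66]  (≈ [10.0000, 66.0000])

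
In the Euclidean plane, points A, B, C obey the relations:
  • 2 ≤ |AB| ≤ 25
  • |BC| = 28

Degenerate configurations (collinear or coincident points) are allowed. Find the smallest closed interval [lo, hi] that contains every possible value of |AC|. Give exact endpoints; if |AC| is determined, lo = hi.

|AB| ∈ [2, 25]
|BC| ∈ {28}
|AC| ∈ [3, 53]

|AC| ∈ [3, 53]  (≈ [3.0000, 53.0000])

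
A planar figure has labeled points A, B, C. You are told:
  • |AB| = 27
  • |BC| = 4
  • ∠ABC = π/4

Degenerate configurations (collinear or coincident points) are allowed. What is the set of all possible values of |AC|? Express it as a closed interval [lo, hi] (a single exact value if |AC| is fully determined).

|AC| = √(745 - 108·√(2))  (≈ 24.3365)

|AB| ∈ {27}
|BC| ∈ {4}
|AC| ∈ {√(745 - 108·√(2))}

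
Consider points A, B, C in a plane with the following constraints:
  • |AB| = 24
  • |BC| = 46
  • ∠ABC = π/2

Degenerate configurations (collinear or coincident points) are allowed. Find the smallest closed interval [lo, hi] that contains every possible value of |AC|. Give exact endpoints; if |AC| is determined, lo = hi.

|AB| ∈ {24}
|BC| ∈ {46}
|AC| ∈ {2·√(673)}

|AC| = 2·√(673)  (≈ 51.8845)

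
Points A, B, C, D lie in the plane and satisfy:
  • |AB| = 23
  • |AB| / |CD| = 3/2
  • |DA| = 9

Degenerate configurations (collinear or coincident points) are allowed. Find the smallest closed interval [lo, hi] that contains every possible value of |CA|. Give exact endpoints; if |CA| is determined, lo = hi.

|AB| ∈ {23}
|AD| ∈ {9}
|CD| ∈ {46/3}
|BD| ∈ [14, 32]
|AC| ∈ [19/3, 73/3]
|BC| ∈ [0, 142/3]

|CA| ∈ [19/3, 73/3]  (≈ [6.3333, 24.3333])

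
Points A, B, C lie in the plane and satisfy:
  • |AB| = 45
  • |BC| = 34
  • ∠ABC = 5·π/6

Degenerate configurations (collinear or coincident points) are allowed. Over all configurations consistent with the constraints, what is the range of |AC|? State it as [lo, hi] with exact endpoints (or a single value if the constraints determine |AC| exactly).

|AC| = √(1530·√(3) + 3181)  (≈ 76.3612)

|AB| ∈ {45}
|BC| ∈ {34}
|AC| ∈ {√(1530·√(3) + 3181)}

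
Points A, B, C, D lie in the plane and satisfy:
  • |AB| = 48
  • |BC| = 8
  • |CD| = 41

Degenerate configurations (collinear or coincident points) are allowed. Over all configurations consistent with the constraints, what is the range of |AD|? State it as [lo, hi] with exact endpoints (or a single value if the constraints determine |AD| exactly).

|AD| ∈ [0, 97]  (≈ [0.0000, 97.0000])

|AB| ∈ {48}
|BC| ∈ {8}
|CD| ∈ {41}
|AC| ∈ [40, 56]
|BD| ∈ [33, 49]
|AD| ∈ [0, 97]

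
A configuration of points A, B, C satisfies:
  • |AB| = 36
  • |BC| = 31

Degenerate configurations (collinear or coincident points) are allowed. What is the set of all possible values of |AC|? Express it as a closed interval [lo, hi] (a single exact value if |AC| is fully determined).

|AC| ∈ [5, 67]  (≈ [5.0000, 67.0000])

|AB| ∈ {36}
|BC| ∈ {31}
|AC| ∈ [5, 67]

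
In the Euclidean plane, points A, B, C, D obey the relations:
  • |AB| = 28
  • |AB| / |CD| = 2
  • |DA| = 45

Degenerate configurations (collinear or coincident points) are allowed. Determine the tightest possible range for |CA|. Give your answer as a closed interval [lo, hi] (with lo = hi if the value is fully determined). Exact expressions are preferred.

|CA| ∈ [31, 59]  (≈ [31.0000, 59.0000])

|AB| ∈ {28}
|AD| ∈ {45}
|CD| ∈ {14}
|BD| ∈ [17, 73]
|AC| ∈ [31, 59]
|BC| ∈ [3, 87]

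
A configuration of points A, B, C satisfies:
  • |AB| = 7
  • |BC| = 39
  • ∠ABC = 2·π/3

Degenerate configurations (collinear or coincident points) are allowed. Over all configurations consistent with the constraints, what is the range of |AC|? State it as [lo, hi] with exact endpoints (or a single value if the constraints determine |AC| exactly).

|AC| = √(1843)  (≈ 42.9302)

|AB| ∈ {7}
|BC| ∈ {39}
|AC| ∈ {√(1843)}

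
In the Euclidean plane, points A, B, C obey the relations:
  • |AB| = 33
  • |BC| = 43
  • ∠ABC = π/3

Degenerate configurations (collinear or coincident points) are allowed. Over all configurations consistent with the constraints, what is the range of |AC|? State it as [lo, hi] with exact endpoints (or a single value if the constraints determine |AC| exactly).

|AC| = 7·√(31)  (≈ 38.9744)

|AB| ∈ {33}
|BC| ∈ {43}
|AC| ∈ {7·√(31)}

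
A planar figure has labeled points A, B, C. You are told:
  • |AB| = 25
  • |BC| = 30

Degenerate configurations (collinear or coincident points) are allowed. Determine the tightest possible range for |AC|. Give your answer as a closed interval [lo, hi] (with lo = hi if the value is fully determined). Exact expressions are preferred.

|AB| ∈ {25}
|BC| ∈ {30}
|AC| ∈ [5, 55]

|AC| ∈ [5, 55]  (≈ [5.0000, 55.0000])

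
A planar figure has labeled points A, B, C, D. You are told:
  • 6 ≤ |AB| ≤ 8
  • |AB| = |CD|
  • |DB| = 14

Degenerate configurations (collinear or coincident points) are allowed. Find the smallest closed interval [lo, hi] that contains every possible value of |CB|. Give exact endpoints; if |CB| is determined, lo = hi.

|CB| ∈ [6, 22]  (≈ [6.0000, 22.0000])

|AB| ∈ [6, 8]
|BD| ∈ {14}
|CD| ∈ [6, 8]
|AD| ∈ [6, 22]
|BC| ∈ [6, 22]
|AC| ∈ [0, 30]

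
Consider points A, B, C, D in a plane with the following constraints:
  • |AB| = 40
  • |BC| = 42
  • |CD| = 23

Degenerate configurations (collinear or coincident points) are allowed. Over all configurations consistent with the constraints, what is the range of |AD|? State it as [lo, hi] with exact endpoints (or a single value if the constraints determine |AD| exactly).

|AB| ∈ {40}
|BC| ∈ {42}
|CD| ∈ {23}
|AC| ∈ [2, 82]
|BD| ∈ [19, 65]
|AD| ∈ [0, 105]

|AD| ∈ [0, 105]  (≈ [0.0000, 105.0000])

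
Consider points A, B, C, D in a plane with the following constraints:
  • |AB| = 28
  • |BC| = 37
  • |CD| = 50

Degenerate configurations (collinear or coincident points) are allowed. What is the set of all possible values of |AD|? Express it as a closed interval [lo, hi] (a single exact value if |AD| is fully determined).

|AD| ∈ [0, 115]  (≈ [0.0000, 115.0000])

|AB| ∈ {28}
|BC| ∈ {37}
|CD| ∈ {50}
|AC| ∈ [9, 65]
|BD| ∈ [13, 87]
|AD| ∈ [0, 115]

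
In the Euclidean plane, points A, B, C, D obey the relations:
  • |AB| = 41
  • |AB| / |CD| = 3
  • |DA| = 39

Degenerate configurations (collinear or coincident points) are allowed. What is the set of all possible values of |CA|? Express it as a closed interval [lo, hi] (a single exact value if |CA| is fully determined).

|AB| ∈ {41}
|AD| ∈ {39}
|CD| ∈ {41/3}
|BD| ∈ [2, 80]
|AC| ∈ [76/3, 158/3]
|BC| ∈ [0, 281/3]

|CA| ∈ [76/3, 158/3]  (≈ [25.3333, 52.6667])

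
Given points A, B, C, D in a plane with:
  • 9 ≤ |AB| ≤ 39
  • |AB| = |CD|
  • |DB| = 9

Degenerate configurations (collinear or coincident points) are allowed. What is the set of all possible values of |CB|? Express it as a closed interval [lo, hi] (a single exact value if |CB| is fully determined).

|CB| ∈ [0, 48]  (≈ [0.0000, 48.0000])

|AB| ∈ [9, 39]
|BD| ∈ {9}
|CD| ∈ [9, 39]
|AD| ∈ [0, 48]
|BC| ∈ [0, 48]
|AC| ∈ [0, 87]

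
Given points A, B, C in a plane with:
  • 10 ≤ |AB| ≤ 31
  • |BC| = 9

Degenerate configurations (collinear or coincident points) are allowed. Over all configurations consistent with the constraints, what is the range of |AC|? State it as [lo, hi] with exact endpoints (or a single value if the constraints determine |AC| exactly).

|AC| ∈ [1, 40]  (≈ [1.0000, 40.0000])

|AB| ∈ [10, 31]
|BC| ∈ {9}
|AC| ∈ [1, 40]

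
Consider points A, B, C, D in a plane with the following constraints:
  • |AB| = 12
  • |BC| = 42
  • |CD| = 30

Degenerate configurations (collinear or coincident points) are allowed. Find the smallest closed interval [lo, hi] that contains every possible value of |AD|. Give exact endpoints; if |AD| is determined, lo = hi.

|AB| ∈ {12}
|BC| ∈ {42}
|CD| ∈ {30}
|AC| ∈ [30, 54]
|BD| ∈ [12, 72]
|AD| ∈ [0, 84]

|AD| ∈ [0, 84]  (≈ [0.0000, 84.0000])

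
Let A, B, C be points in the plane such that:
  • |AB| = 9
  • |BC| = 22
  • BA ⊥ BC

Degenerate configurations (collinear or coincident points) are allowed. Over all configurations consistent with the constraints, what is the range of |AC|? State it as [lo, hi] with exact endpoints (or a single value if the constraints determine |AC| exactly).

|AB| ∈ {9}
|BC| ∈ {22}
|AC| ∈ {√(565)}

|AC| = √(565)  (≈ 23.7697)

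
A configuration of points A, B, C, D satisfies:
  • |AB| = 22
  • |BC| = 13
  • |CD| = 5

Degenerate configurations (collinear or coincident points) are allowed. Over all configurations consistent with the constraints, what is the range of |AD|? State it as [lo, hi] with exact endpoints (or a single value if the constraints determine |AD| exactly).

|AD| ∈ [4, 40]  (≈ [4.0000, 40.0000])

|AB| ∈ {22}
|BC| ∈ {13}
|CD| ∈ {5}
|AC| ∈ [9, 35]
|BD| ∈ [8, 18]
|AD| ∈ [4, 40]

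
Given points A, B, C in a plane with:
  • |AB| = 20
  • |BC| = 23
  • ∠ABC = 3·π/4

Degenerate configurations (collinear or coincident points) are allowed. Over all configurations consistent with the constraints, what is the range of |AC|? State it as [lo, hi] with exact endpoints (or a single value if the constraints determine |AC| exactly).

|AB| ∈ {20}
|BC| ∈ {23}
|AC| ∈ {√(460·√(2) + 929)}

|AC| = √(460·√(2) + 929)  (≈ 39.7434)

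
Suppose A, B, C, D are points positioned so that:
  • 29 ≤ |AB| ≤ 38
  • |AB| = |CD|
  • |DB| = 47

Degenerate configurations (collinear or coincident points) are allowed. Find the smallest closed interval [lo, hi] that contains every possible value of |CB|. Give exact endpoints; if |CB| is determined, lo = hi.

|AB| ∈ [29, 38]
|BD| ∈ {47}
|CD| ∈ [29, 38]
|AD| ∈ [9, 85]
|BC| ∈ [9, 85]
|AC| ∈ [0, 123]

|CB| ∈ [9, 85]  (≈ [9.0000, 85.0000])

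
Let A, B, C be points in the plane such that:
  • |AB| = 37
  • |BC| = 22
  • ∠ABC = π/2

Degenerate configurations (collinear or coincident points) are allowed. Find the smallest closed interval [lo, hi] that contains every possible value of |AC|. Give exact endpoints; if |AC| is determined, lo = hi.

|AB| ∈ {37}
|BC| ∈ {22}
|AC| ∈ {√(1853)}

|AC| = √(1853)  (≈ 43.0465)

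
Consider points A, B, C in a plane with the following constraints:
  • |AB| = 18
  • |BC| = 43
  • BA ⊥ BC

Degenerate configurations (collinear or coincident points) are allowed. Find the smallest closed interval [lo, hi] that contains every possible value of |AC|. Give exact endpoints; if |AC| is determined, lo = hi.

|AB| ∈ {18}
|BC| ∈ {43}
|AC| ∈ {√(2173)}

|AC| = √(2173)  (≈ 46.6154)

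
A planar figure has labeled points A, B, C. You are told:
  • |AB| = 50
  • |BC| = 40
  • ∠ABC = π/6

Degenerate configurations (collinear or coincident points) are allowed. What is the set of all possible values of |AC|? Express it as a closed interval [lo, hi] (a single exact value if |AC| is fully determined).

|AC| = 10·√(41 - 20·√(3))  (≈ 25.2170)

|AB| ∈ {50}
|BC| ∈ {40}
|AC| ∈ {10·√(41 - 20·√(3))}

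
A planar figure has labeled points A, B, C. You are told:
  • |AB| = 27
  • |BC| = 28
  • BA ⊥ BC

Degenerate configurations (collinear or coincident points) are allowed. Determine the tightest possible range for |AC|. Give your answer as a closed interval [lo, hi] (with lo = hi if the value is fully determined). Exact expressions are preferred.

|AB| ∈ {27}
|BC| ∈ {28}
|AC| ∈ {√(1513)}

|AC| = √(1513)  (≈ 38.8973)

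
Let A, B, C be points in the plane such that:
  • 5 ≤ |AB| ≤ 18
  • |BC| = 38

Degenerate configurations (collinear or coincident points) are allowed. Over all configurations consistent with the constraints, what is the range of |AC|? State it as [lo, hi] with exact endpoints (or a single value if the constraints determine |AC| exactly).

|AC| ∈ [20, 56]  (≈ [20.0000, 56.0000])

|AB| ∈ [5, 18]
|BC| ∈ {38}
|AC| ∈ [20, 56]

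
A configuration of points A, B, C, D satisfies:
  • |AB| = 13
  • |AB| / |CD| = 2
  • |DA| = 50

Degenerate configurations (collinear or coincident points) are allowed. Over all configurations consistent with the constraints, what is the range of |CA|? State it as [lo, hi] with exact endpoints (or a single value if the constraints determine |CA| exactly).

|AB| ∈ {13}
|AD| ∈ {50}
|CD| ∈ {13/2}
|BD| ∈ [37, 63]
|AC| ∈ [87/2, 113/2]
|BC| ∈ [61/2, 139/2]

|CA| ∈ [87/2, 113/2]  (≈ [43.5000, 56.5000])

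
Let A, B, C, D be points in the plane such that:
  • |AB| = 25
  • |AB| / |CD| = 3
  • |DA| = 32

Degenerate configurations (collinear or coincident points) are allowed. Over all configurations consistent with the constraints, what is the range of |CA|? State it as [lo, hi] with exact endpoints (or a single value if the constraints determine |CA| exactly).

|AB| ∈ {25}
|AD| ∈ {32}
|CD| ∈ {25/3}
|BD| ∈ [7, 57]
|AC| ∈ [71/3, 121/3]
|BC| ∈ [0, 196/3]

|CA| ∈ [71/3, 121/3]  (≈ [23.6667, 40.3333])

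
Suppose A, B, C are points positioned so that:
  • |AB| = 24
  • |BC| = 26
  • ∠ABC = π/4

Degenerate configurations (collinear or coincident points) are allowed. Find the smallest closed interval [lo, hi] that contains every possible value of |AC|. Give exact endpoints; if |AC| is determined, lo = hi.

|AB| ∈ {24}
|BC| ∈ {26}
|AC| ∈ {2·√(313 - 156·√(2))}

|AC| = 2·√(313 - 156·√(2))  (≈ 19.2232)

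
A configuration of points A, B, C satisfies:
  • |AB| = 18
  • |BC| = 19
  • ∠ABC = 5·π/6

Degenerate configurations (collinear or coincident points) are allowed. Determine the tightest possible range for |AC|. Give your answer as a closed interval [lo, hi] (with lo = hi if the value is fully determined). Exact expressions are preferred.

|AB| ∈ {18}
|BC| ∈ {19}
|AC| ∈ {√(342·√(3) + 685)}

|AC| = √(342·√(3) + 685)  (≈ 35.7402)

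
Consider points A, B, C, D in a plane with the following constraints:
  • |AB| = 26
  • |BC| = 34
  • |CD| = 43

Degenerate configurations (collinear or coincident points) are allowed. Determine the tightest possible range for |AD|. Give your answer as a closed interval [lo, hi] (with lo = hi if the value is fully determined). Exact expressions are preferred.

|AB| ∈ {26}
|BC| ∈ {34}
|CD| ∈ {43}
|AC| ∈ [8, 60]
|BD| ∈ [9, 77]
|AD| ∈ [0, 103]

|AD| ∈ [0, 103]  (≈ [0.0000, 103.0000])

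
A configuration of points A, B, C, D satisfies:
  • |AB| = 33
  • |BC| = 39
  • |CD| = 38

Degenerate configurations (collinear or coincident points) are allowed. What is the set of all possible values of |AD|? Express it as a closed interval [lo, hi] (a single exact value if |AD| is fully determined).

|AB| ∈ {33}
|BC| ∈ {39}
|CD| ∈ {38}
|AC| ∈ [6, 72]
|BD| ∈ [1, 77]
|AD| ∈ [0, 110]

|AD| ∈ [0, 110]  (≈ [0.0000, 110.0000])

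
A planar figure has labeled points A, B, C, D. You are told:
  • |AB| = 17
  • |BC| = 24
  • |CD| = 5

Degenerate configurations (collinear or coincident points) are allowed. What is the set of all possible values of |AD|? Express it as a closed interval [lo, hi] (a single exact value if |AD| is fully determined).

|AB| ∈ {17}
|BC| ∈ {24}
|CD| ∈ {5}
|AC| ∈ [7, 41]
|BD| ∈ [19, 29]
|AD| ∈ [2, 46]

|AD| ∈ [2, 46]  (≈ [2.0000, 46.0000])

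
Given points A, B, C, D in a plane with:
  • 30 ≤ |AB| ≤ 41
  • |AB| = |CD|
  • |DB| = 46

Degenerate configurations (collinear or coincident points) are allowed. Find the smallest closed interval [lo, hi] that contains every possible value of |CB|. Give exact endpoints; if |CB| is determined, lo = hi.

|AB| ∈ [30, 41]
|BD| ∈ {46}
|CD| ∈ [30, 41]
|AD| ∈ [5, 87]
|BC| ∈ [5, 87]
|AC| ∈ [0, 128]

|CB| ∈ [5, 87]  (≈ [5.0000, 87.0000])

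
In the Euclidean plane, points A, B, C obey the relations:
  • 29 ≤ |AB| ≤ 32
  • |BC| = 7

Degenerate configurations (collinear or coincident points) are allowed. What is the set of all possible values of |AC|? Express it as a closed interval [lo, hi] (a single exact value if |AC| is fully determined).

|AB| ∈ [29, 32]
|BC| ∈ {7}
|AC| ∈ [22, 39]

|AC| ∈ [22, 39]  (≈ [22.0000, 39.0000])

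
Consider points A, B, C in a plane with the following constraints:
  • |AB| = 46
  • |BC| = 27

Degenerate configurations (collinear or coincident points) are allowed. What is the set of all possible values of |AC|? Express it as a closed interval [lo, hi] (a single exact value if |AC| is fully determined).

|AB| ∈ {46}
|BC| ∈ {27}
|AC| ∈ [19, 73]

|AC| ∈ [19, 73]  (≈ [19.0000, 73.0000])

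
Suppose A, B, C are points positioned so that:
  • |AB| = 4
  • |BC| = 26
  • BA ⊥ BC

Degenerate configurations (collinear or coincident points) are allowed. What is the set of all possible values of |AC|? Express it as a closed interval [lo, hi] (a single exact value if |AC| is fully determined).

|AB| ∈ {4}
|BC| ∈ {26}
|AC| ∈ {2·√(173)}

|AC| = 2·√(173)  (≈ 26.3059)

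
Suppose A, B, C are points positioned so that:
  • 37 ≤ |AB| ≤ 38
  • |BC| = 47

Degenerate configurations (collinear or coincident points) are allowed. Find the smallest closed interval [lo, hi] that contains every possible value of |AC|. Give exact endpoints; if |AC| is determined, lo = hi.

|AB| ∈ [37, 38]
|BC| ∈ {47}
|AC| ∈ [9, 85]

|AC| ∈ [9, 85]  (≈ [9.0000, 85.0000])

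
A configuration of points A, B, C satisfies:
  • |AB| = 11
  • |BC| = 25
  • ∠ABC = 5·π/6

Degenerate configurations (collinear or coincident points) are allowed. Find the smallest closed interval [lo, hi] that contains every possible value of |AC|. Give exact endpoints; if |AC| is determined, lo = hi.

|AC| = √(275·√(3) + 746)  (≈ 34.9616)

|AB| ∈ {11}
|BC| ∈ {25}
|AC| ∈ {√(275·√(3) + 746)}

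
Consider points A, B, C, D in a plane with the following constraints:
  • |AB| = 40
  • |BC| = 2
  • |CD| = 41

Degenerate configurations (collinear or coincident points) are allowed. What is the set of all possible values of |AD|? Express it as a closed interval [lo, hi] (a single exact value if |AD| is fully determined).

|AB| ∈ {40}
|BC| ∈ {2}
|CD| ∈ {41}
|AC| ∈ [38, 42]
|BD| ∈ [39, 43]
|AD| ∈ [0, 83]

|AD| ∈ [0, 83]  (≈ [0.0000, 83.0000])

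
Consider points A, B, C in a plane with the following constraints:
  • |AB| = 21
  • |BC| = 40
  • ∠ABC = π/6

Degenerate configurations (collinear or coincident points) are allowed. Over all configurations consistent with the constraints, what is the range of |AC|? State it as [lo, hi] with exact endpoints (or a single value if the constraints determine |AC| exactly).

|AC| = √(2041 - 840·√(3))  (≈ 24.2090)

|AB| ∈ {21}
|BC| ∈ {40}
|AC| ∈ {√(2041 - 840·√(3))}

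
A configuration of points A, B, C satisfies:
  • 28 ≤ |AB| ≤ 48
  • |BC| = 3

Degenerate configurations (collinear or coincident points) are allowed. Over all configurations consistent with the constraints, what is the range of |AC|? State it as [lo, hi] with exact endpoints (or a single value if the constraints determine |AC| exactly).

|AC| ∈ [25, 51]  (≈ [25.0000, 51.0000])

|AB| ∈ [28, 48]
|BC| ∈ {3}
|AC| ∈ [25, 51]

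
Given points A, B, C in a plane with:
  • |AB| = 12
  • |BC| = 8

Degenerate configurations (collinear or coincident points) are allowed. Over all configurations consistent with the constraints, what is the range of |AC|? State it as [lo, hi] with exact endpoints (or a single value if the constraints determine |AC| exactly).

|AB| ∈ {12}
|BC| ∈ {8}
|AC| ∈ [4, 20]

|AC| ∈ [4, 20]  (≈ [4.0000, 20.0000])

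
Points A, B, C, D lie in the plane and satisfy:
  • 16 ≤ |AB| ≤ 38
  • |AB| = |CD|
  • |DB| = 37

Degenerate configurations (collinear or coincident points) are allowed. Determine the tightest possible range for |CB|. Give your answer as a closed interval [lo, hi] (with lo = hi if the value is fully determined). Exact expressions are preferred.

|CB| ∈ [0, 75]  (≈ [0.0000, 75.0000])

|AB| ∈ [16, 38]
|BD| ∈ {37}
|CD| ∈ [16, 38]
|AD| ∈ [0, 75]
|BC| ∈ [0, 75]
|AC| ∈ [0, 113]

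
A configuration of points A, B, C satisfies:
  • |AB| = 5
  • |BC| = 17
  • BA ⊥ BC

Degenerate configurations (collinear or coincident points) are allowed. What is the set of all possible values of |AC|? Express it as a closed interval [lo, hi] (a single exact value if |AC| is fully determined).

|AC| = √(314)  (≈ 17.7200)

|AB| ∈ {5}
|BC| ∈ {17}
|AC| ∈ {√(314)}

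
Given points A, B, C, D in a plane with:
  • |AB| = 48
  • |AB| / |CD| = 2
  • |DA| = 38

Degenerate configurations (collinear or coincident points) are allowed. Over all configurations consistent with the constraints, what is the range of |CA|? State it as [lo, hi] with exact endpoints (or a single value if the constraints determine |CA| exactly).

|AB| ∈ {48}
|AD| ∈ {38}
|CD| ∈ {24}
|BD| ∈ [10, 86]
|AC| ∈ [14, 62]
|BC| ∈ [0, 110]

|CA| ∈ [14, 62]  (≈ [14.0000, 62.0000])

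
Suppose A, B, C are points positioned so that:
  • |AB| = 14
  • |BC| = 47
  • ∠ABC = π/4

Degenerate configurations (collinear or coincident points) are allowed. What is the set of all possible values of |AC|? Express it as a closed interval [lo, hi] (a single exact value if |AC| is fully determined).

|AC| = √(2405 - 658·√(2))  (≈ 38.3985)

|AB| ∈ {14}
|BC| ∈ {47}
|AC| ∈ {√(2405 - 658·√(2))}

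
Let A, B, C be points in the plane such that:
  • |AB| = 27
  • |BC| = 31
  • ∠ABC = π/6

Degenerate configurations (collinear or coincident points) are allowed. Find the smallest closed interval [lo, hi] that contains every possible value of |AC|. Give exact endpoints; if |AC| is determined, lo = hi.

|AB| ∈ {27}
|BC| ∈ {31}
|AC| ∈ {√(1690 - 837·√(3))}

|AC| = √(1690 - 837·√(3))  (≈ 15.5008)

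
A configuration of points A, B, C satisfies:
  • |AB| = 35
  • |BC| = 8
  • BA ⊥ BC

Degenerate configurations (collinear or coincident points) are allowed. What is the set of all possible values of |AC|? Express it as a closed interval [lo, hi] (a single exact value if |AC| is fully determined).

|AC| = √(1289)  (≈ 35.9026)

|AB| ∈ {35}
|BC| ∈ {8}
|AC| ∈ {√(1289)}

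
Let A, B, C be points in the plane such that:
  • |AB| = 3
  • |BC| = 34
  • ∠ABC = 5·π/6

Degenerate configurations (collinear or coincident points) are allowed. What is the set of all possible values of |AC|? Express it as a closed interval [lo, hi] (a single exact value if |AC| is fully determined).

|AB| ∈ {3}
|BC| ∈ {34}
|AC| ∈ {√(102·√(3) + 1165)}

|AC| = √(102·√(3) + 1165)  (≈ 36.6288)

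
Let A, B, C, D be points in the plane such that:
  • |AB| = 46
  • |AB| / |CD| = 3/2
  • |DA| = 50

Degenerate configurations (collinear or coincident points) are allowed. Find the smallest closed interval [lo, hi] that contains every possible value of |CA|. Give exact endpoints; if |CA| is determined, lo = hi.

|AB| ∈ {46}
|AD| ∈ {50}
|CD| ∈ {92/3}
|BD| ∈ [4, 96]
|AC| ∈ [58/3, 242/3]
|BC| ∈ [0, 380/3]

|CA| ∈ [58/3, 242/3]  (≈ [19.3333, 80.6667])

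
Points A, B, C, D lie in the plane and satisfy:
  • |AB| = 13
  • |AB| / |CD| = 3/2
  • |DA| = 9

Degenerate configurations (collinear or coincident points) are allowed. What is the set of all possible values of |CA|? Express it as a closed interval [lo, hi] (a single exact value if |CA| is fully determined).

|AB| ∈ {13}
|AD| ∈ {9}
|CD| ∈ {26/3}
|BD| ∈ [4, 22]
|AC| ∈ [1/3, 53/3]
|BC| ∈ [0, 92/3]

|CA| ∈ [1/3, 53/3]  (≈ [0.3333, 17.6667])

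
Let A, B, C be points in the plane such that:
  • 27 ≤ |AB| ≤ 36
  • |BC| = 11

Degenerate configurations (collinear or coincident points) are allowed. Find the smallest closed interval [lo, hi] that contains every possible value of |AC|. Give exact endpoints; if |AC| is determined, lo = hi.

|AC| ∈ [16, 47]  (≈ [16.0000, 47.0000])

|AB| ∈ [27, 36]
|BC| ∈ {11}
|AC| ∈ [16, 47]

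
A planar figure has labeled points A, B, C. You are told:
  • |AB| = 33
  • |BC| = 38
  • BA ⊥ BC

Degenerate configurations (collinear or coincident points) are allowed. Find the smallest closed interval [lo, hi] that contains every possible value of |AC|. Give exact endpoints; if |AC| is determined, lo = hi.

|AB| ∈ {33}
|BC| ∈ {38}
|AC| ∈ {√(2533)}

|AC| = √(2533)  (≈ 50.3289)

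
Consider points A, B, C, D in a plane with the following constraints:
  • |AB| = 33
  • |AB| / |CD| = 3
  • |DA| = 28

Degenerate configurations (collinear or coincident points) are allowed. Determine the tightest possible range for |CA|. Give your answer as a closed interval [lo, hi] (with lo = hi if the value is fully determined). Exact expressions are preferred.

|AB| ∈ {33}
|AD| ∈ {28}
|CD| ∈ {11}
|BD| ∈ [5, 61]
|AC| ∈ [17, 39]
|BC| ∈ [0, 72]

|CA| ∈ [17, 39]  (≈ [17.0000, 39.0000])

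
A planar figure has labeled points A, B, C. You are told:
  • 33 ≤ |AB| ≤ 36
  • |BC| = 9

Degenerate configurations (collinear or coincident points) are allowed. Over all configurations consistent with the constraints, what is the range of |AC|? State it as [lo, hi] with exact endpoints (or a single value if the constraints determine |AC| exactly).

|AC| ∈ [24, 45]  (≈ [24.0000, 45.0000])

|AB| ∈ [33, 36]
|BC| ∈ {9}
|AC| ∈ [24, 45]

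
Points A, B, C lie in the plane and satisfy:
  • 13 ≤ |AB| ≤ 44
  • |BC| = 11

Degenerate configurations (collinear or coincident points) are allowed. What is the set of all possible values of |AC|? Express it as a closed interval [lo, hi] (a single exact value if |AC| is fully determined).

|AB| ∈ [13, 44]
|BC| ∈ {11}
|AC| ∈ [2, 55]

|AC| ∈ [2, 55]  (≈ [2.0000, 55.0000])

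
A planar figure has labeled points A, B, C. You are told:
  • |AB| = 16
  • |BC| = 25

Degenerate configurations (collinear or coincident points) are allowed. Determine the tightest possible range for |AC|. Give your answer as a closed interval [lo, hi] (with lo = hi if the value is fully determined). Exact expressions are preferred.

|AC| ∈ [9, 41]  (≈ [9.0000, 41.0000])

|AB| ∈ {16}
|BC| ∈ {25}
|AC| ∈ [9, 41]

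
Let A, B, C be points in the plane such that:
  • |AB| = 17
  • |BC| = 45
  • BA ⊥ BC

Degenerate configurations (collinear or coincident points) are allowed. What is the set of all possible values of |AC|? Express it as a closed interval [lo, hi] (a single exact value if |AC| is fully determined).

|AC| = √(2314)  (≈ 48.1041)

|AB| ∈ {17}
|BC| ∈ {45}
|AC| ∈ {√(2314)}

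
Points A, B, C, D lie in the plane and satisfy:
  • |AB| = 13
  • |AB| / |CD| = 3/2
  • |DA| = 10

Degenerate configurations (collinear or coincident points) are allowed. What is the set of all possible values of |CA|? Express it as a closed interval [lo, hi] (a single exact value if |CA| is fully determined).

|CA| ∈ [4/3, 56/3]  (≈ [1.3333, 18.6667])

|AB| ∈ {13}
|AD| ∈ {10}
|CD| ∈ {26/3}
|BD| ∈ [3, 23]
|AC| ∈ [4/3, 56/3]
|BC| ∈ [0, 95/3]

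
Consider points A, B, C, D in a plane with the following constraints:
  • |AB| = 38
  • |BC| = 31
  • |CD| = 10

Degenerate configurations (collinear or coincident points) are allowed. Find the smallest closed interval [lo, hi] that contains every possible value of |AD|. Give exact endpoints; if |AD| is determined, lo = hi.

|AB| ∈ {38}
|BC| ∈ {31}
|CD| ∈ {10}
|AC| ∈ [7, 69]
|BD| ∈ [21, 41]
|AD| ∈ [0, 79]

|AD| ∈ [0, 79]  (≈ [0.0000, 79.0000])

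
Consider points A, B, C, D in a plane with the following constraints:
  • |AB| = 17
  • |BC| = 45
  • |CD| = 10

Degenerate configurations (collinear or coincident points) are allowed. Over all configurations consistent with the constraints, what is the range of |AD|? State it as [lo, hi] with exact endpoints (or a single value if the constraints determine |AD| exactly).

|AB| ∈ {17}
|BC| ∈ {45}
|CD| ∈ {10}
|AC| ∈ [28, 62]
|BD| ∈ [35, 55]
|AD| ∈ [18, 72]

|AD| ∈ [18, 72]  (≈ [18.0000, 72.0000])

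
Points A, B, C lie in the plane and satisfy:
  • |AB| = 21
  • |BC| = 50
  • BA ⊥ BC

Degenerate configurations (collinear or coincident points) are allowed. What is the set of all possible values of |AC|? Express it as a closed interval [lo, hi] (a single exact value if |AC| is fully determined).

|AC| = √(2941)  (≈ 54.2310)

|AB| ∈ {21}
|BC| ∈ {50}
|AC| ∈ {√(2941)}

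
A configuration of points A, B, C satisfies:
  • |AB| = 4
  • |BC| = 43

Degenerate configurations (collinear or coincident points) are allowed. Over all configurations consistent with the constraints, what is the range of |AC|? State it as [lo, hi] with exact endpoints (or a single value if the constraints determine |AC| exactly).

|AB| ∈ {4}
|BC| ∈ {43}
|AC| ∈ [39, 47]

|AC| ∈ [39, 47]  (≈ [39.0000, 47.0000])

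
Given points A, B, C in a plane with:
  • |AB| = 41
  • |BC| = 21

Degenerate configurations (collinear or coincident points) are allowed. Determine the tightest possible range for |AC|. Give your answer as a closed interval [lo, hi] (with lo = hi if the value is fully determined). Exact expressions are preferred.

|AB| ∈ {41}
|BC| ∈ {21}
|AC| ∈ [20, 62]

|AC| ∈ [20, 62]  (≈ [20.0000, 62.0000])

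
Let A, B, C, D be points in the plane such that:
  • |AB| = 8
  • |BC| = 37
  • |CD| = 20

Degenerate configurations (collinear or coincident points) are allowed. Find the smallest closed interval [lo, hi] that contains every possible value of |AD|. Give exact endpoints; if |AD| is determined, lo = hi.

|AB| ∈ {8}
|BC| ∈ {37}
|CD| ∈ {20}
|AC| ∈ [29, 45]
|BD| ∈ [17, 57]
|AD| ∈ [9, 65]

|AD| ∈ [9, 65]  (≈ [9.0000, 65.0000])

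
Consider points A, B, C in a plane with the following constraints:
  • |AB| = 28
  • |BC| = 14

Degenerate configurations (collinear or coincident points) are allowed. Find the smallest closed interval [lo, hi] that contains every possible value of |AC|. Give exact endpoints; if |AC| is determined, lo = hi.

|AB| ∈ {28}
|BC| ∈ {14}
|AC| ∈ [14, 42]

|AC| ∈ [14, 42]  (≈ [14.0000, 42.0000])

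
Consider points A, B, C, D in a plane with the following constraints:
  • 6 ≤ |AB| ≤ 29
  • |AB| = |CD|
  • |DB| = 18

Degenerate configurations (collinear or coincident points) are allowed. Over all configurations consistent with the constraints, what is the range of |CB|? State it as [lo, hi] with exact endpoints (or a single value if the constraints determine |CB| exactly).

|CB| ∈ [0, 47]  (≈ [0.0000, 47.0000])

|AB| ∈ [6, 29]
|BD| ∈ {18}
|CD| ∈ [6, 29]
|AD| ∈ [0, 47]
|BC| ∈ [0, 47]
|AC| ∈ [0, 76]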